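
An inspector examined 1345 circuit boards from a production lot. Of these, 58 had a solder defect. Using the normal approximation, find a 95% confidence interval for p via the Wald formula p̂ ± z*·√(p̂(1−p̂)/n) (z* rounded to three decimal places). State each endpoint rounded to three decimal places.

p̂ = 58/1345 = 0.04312.
SE(p̂) = √(0.04312·0.95688/1345) = 0.005539.
z* = 1.960 at the 95% level.
Margin of error: 1.960 × 0.005539 = 0.01086.
So the interval runs from 0.032 to 0.054.

(0.032, 0.054)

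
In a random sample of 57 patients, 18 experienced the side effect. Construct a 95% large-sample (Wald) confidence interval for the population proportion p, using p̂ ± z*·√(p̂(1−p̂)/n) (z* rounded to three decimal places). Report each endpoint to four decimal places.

With x = 18 successes in n = 57, p̂ = 0.31579.
SE = √(p̂(1−p̂)/n) = √(0.216066/57) = 0.061568.
For 95% confidence, z* = 1.960.
Margin of error: 1.960 × 0.061568 = 0.12067.
Interval: 0.31579 ± 0.12067 → (0.1951, 0.4365).

(0.1951, 0.4365)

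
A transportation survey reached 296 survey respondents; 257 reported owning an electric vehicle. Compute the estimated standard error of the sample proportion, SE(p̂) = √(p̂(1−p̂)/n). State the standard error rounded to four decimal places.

SE = 0.0197

The sample proportion is 257/296 = 0.86824.
p̂(1−p̂) = 0.86824·0.13176 = 0.114399.
Dividing by n and taking the root: √0.000386483 = 0.0197.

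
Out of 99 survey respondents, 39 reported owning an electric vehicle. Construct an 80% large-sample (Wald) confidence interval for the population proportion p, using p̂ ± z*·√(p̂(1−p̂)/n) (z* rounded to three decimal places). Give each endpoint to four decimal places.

(0.3310, 0.4569)

The sample proportion is 39/99 = 0.39394.
Standard error of p̂: √(0.238751/99) = √0.002411628 = 0.049108.
The 80% critical value is z* = 1.282.
Margin of error: 1.282 × 0.049108 = 0.06296.
So the interval runs from 0.3310 to 0.4569.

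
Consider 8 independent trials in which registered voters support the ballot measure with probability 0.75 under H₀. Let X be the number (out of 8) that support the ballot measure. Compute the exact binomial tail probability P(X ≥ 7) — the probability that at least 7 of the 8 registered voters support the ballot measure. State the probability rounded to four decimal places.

X is binomial with n = 8 and p = 0.75.
P(X ≥ 7) = C(8,7)·0.75^7·0.25^1 + C(8,8)·0.75^8·0.25^0.
= 0.266968 + 0.100113 = 0.3671.

P = 0.3671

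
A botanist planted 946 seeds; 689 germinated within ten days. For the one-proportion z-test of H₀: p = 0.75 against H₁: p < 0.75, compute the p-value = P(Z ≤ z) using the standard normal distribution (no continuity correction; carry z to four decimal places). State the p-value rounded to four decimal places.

The sample proportion is 689/946 = 0.72833.
Under H₀, SE = √(p₀(1−p₀)/n) = √(0.75·0.25/946) = √0.000198203 = 0.014078.
z = (p̂ − p₀)/SE = (689/946 − 0.75)/0.014078 ≈ -1.5392.
From the standard normal, P(Z ≤ z) = 0.0619.

p-value = 0.0619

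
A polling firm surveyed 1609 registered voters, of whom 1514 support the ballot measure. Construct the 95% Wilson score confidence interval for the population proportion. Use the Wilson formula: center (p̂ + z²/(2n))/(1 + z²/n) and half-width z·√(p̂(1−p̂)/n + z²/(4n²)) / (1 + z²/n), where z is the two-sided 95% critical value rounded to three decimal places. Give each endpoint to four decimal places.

p̂ = 1514/1609 = 0.94096; z = 1.960, so z² = 3.841600.
1 + z²/n = 1.002388.
Adjusted center: (0.94096 + z²/(2n))/1.002388 = 0.93991.
Radicand: p̂(1−p̂)/n + z²/(4n²) = 0.000034529 + 0.000000371 = 0.000034900.
Half-width = z·√(radicand)/denom = 1.960·0.005908/1.002388 = 0.01155.
CI: 0.93991 ± 0.01155 = (0.9284, 0.9515).

(0.9284, 0.9515)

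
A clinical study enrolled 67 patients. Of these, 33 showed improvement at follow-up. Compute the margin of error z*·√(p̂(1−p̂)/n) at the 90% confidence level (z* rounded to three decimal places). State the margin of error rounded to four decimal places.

Sample proportion p̂ = 33/67 = 0.49254.
SE(p̂) = √(0.49254·0.50746/67) = 0.061078.
For 90% confidence, z* = 1.645.
ME = 1.645·0.061078 = 0.1005.

ME = 0.1005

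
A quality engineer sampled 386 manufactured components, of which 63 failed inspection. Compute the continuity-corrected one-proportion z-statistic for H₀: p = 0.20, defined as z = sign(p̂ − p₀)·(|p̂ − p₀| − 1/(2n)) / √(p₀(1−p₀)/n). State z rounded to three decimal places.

p̂ = 63/386 = 0.16321. p̂ − p₀ = -0.036788.
1/(2n) = 0.001295.
Corrected numerator: |-0.036788| − 0.001295 = 0.035493.
Under H₀, SE = √(p₀(1−p₀)/n) = √(0.20·0.80/386) = √0.000414508 = 0.020359.
z = −0.035493/0.020359 = -1.743.

z = -1.743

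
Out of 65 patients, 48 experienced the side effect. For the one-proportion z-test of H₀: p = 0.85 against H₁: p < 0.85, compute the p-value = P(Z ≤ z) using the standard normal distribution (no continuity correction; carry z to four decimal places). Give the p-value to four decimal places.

p-value = 0.0059

The sample proportion is 48/65 = 0.73846.
SE₀ = √(0.85·0.15/65) = 0.044289.
z = (p̂ − p₀)/SE = (48/65 − 0.85)/0.044289 ≈ -2.5184.
p-value = P(Z ≤ z) with z = -2.5184 → 0.0059.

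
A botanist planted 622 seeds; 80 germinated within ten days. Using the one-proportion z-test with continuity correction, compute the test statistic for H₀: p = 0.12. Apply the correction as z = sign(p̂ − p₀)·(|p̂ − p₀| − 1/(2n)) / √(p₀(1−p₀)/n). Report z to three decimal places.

p̂ = 80/622 = 0.12862. p̂ − p₀ = 0.008617.
Continuity correction 1/(2n) = 1/1244 = 0.000804.
Corrected numerator: |0.008617| − 0.000804 = 0.007813.
Null standard error: √(0.12·0.88/622) = √0.000169775 = 0.013030.
z = +0.007813/0.013030 = 0.600.

z = 0.600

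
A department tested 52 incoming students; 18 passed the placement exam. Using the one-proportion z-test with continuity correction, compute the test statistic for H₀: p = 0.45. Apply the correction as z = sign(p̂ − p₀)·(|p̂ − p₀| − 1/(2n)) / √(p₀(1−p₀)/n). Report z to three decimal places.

z = -1.366

With x = 18 successes in n = 52, p̂ = 0.34615. p̂ − p₀ = -0.103846.
Continuity correction 1/(2n) = 1/104 = 0.009615.
Corrected numerator: |-0.103846| − 0.009615 = 0.094231.
Under H₀, SE = √(p₀(1−p₀)/n) = √(0.45·0.55/52) = √0.004759615 = 0.068990.
z = (−)0.094231/0.068990 = -1.366.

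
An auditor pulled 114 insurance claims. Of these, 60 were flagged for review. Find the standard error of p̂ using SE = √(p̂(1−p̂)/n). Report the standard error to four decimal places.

SE = 0.0468

p̂ = 60/114 = 0.52632.
p̂(1−p̂) = 0.249307.
SE = √(0.249307/114) = √0.002186904 = 0.0468.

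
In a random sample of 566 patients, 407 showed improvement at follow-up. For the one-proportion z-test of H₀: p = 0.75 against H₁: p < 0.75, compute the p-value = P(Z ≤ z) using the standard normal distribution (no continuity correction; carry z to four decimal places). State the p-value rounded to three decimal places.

Sample proportion p̂ = 407/566 = 0.71908.
Null standard error: √(0.75·0.25/566) = √0.000331272 = 0.018201.
z = (p̂ − p₀)/SE = (407/566 − 0.75)/0.018201 ≈ -1.6987.
p-value = P(Z ≤ z) with z = -1.6987 → 0.045.

p-value = 0.045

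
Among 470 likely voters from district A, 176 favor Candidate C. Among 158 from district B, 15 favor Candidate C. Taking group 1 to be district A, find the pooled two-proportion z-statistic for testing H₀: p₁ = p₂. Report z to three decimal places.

p̂₁ = 176/470 = 0.37447, p̂₂ = 15/158 = 0.09494.
Pooled p̂ = (176+15)/(470+158) = 191/628 = 0.30414.
SE = √[p̂(1−p̂)(1/n₁+1/n₂)] = √[0.30414·0.69586·(1/470+1/158)] ≈ 0.042306.
z = 0.27953/0.042306 = 6.607.

z = 6.607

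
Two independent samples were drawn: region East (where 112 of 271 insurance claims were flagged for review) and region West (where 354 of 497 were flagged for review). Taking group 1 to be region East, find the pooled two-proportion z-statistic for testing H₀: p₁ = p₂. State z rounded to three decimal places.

z = -8.106

Sample proportions: p̂₁ = 112/271 = 0.41328 and p̂₂ = 354/497 = 0.71227.
Pooling: p̂ = 466/768 = 0.60677.
Pooled SE = √[0.2386000·0.00570211] ≈ 0.036885.
z = (p̂₁ − p̂₂)/SE = (0.41328 − 0.71227)/0.036885 = -0.29899/0.036885 = -8.106.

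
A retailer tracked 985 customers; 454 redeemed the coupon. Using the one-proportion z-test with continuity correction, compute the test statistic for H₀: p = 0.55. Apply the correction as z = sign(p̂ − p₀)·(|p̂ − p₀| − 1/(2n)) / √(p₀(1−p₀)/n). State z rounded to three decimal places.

The sample proportion is 454/985 = 0.46091. p̂ − p₀ = -0.089086.
Continuity correction 1/(2n) = 1/1970 = 0.000508.
Corrected numerator: |-0.089086| − 0.000508 = 0.088578.
Under H₀, SE = √(p₀(1−p₀)/n) = √(0.55·0.45/985) = √0.000251269 = 0.015851.
z = −0.088578/0.015851 = -5.588.

z = -5.588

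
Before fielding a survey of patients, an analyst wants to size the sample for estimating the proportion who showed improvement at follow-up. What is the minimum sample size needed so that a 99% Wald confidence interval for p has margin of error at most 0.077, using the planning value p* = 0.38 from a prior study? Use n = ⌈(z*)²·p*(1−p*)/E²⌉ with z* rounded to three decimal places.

n = 264

For 99% confidence, z* = 2.576.
p*(1−p*) = 0.38·0.62 = 0.2356.
Required n before rounding: 6.635776 × 0.2356 / 0.077² = 263.685.
⌈263.685⌉ = 264.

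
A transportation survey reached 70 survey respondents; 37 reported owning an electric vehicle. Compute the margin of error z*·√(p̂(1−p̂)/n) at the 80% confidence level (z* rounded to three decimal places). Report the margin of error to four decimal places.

p̂ = 37/70 = 0.52857.
SE(p̂) = √(0.52857·0.47143/70) = 0.059664.
z* = 1.282 at the 80% level.
ME = 1.282·0.059664 = 0.0765.

ME = 0.0765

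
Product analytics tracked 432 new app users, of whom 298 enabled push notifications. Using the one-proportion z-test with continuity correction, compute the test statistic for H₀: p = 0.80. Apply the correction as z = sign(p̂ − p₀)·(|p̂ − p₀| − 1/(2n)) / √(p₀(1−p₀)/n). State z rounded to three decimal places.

z = -5.665

p̂ = 298/432 = 0.68981. p̂ − p₀ = -0.110185.
1/(2n) = 0.001157.
Corrected numerator: |-0.110185| − 0.001157 = 0.109028.
SE₀ = √(0.80·0.20/432) = 0.019245.
z = −0.109028/0.019245 = -5.665.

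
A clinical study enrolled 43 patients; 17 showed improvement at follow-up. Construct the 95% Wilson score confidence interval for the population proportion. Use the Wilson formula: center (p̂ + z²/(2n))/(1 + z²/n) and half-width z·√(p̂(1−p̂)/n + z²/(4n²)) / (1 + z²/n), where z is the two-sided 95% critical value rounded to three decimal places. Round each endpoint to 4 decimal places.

Here p̂ = 17/43 = 0.39535 and z = 1.960 (z² = 3.841600).
1 + z²/n = 1.089340.
Adjusted center: (0.39535 + z²/(2n))/1.089340 = 0.40393.
Radicand: p̂(1−p̂)/n + z²/(4n²) = 0.005559259 + 0.000519416 = 0.006078675.
Half-width = 1.960·√0.006078675/1.089340 = 0.14028.
CI: 0.40393 ± 0.14028 = (0.2637, 0.5442).

(0.2637, 0.5442)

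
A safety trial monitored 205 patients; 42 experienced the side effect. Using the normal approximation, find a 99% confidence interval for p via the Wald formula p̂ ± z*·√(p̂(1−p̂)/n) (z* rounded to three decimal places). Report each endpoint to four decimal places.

(0.1323, 0.2775)

The sample proportion is 42/205 = 0.20488.
SE(p̂) = √(0.20488·0.79512/205) = 0.028190.
For 99% confidence, z* = 2.576.
Margin = 2.576·0.028190 = 0.07262.
So the interval runs from 0.1323 to 0.2775.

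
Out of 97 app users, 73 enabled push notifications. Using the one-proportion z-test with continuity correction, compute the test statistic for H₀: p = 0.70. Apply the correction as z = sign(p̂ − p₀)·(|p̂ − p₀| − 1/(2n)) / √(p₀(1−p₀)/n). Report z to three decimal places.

z = 1.019

Sample proportion p̂ = 73/97 = 0.75258. p̂ − p₀ = 0.052577.
Continuity correction 1/(2n) = 1/194 = 0.005155.
Corrected numerator: |0.052577| − 0.005155 = 0.047422.
Under H₀, SE = √(p₀(1−p₀)/n) = √(0.70·0.30/97) = √0.002164948 = 0.046529.
z = +0.047422/0.046529 = 1.019.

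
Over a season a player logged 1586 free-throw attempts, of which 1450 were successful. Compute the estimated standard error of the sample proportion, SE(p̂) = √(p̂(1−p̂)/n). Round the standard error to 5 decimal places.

SE = 0.00703

p̂ = 1450/1586 = 0.91425.
p̂(1−p̂) = 0.078397.
SE = √(0.078397/1586) = √0.000049431 = 0.00703.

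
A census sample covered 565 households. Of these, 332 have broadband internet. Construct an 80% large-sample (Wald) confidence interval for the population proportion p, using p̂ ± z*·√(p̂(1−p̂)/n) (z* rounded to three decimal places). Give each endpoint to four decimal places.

(0.5611, 0.6142)

With x = 332 successes in n = 565, p̂ = 0.58761.
Standard error of p̂: √(0.242324/565) = √0.000428893 = 0.020710.
The 80% critical value is z* = 1.282.
Margin = 1.282·0.020710 = 0.02655.
So the interval runs from 0.5611 to 0.6142.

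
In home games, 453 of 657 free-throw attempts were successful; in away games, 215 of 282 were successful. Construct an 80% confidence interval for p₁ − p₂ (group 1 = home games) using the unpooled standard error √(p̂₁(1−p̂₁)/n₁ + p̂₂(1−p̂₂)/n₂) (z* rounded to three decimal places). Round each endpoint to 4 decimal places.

(-0.1128, -0.0330)

p̂₁ = 0.68950, p̂₂ = 0.76241, so the observed difference is -0.07291.
SE = √(0.000325861 + 0.000642341) = √0.000968202 = 0.031116.
For 80% confidence, z* = 1.282. Margin of error = 0.03989.
Interval: -0.07291 ± 0.03989 → (-0.1128, -0.0330).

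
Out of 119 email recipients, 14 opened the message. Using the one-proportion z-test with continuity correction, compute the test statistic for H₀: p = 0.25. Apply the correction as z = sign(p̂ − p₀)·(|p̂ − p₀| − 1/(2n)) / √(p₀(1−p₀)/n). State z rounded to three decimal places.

z = -3.228

With x = 14 successes in n = 119, p̂ = 0.11765. p̂ − p₀ = -0.132353.
Continuity correction 1/(2n) = 1/238 = 0.004202.
Corrected numerator: |-0.132353| − 0.004202 = 0.128151.
Null standard error: √(0.25·0.75/119) = √0.001575630 = 0.039694.
z = −0.128151/0.039694 = -3.228.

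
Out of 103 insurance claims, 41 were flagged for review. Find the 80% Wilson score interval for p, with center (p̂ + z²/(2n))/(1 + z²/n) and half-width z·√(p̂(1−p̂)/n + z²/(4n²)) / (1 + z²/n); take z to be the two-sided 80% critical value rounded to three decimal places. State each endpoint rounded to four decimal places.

Here p̂ = 41/103 = 0.39806 and z = 1.282 (z² = 1.643524).
Denominator 1 + z²/n = 1 + 1.643524/103 = 1.015957.
Adjusted center: (0.39806 + z²/(2n))/1.015957 = 0.39966.
Radicand: p̂(1−p̂)/n + z²/(4n²) = 0.002326290 + 0.000038729 = 0.002365019.
Half-width = z·√(radicand)/denom = 1.282·0.048631/1.015957 = 0.06137.
CI: 0.39966 ± 0.06137 = (0.3383, 0.4610).

(0.3383, 0.4610)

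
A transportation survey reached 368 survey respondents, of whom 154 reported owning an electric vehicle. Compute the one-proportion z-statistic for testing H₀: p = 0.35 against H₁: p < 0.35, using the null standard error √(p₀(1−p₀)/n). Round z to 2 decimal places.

z = 2.75

Sample proportion p̂ = 154/368 = 0.41848.
Null standard error: √(0.35·0.65/368) = √0.000618207 = 0.024864.
Test statistic: z = 0.06848/0.024864 = 2.75.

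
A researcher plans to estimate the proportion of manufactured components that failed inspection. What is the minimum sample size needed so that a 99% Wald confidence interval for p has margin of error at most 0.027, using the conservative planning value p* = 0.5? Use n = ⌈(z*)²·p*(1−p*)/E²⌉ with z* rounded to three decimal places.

n = 2276

For 99% confidence, z* = 2.576.
p*(1−p*) = 0.50·0.50 = 0.2500.
Required n before rounding: 6.635776 × 0.2500 / 0.027² = 2275.643.
⌈2275.643⌉ = 2276.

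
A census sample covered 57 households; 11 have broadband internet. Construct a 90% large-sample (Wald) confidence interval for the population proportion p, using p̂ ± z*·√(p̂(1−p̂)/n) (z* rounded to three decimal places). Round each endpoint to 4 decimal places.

(0.1070, 0.2790)

With x = 11 successes in n = 57, p̂ = 0.19298.
Standard error of p̂: √(0.155740/57) = √0.002732285 = 0.052271.
For 90% confidence, z* = 1.645.
Margin = 1.645·0.052271 = 0.08599.
Interval: 0.19298 ± 0.08599 → (0.1070, 0.2790).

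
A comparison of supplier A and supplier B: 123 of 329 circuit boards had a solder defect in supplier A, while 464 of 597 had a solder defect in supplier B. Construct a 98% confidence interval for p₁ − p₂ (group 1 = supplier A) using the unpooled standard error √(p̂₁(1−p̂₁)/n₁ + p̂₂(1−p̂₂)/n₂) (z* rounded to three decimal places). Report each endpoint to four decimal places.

(-0.4770, -0.3297)

p̂₁ = 123/329 = 0.37386, p̂₂ = 464/597 = 0.77722; p̂₁ − p̂₂ = -0.40336.
Unpooled SE = √(p̂₁(1−p̂₁)/n₁ + p̂₂(1−p̂₂)/n₂) = √(0.000711516 + 0.000290032) = 0.031647.
The 98% critical value is z* = 2.326. Margin of error = 0.07361.
Interval: -0.40336 ± 0.07361 → (-0.4770, -0.3297).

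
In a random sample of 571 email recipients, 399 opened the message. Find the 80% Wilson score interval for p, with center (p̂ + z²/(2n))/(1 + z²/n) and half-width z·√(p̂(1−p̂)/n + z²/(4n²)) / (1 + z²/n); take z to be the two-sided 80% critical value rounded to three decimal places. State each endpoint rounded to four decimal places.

(0.6736, 0.7228)

p̂ = 399/571 = 0.69877; z = 1.282, so z² = 1.643524.
1 + z²/n = 1.002878.
Center = (0.69877 + 0.001439)/1.002878 = 0.69820.
Radicand: p̂(1−p̂)/n + z²/(4n²) = 0.000368632 + 0.000001260 = 0.000369892.
Half-width = z·√(radicand)/denom = 1.282·0.019233/1.002878 = 0.02459.
So the interval runs from 0.6736 to 0.7228.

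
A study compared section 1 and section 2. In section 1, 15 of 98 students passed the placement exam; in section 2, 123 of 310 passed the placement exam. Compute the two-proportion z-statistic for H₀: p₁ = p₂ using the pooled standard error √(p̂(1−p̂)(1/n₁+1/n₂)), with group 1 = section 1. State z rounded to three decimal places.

p̂₁ = 15/98 = 0.15306, p̂₂ = 123/310 = 0.39677.
Pooling: p̂ = 138/408 = 0.33824.
Pooled SE = √[0.2238322·0.01342989] ≈ 0.054827.
z = -0.24371/0.054827 = -4.445.

z = -4.445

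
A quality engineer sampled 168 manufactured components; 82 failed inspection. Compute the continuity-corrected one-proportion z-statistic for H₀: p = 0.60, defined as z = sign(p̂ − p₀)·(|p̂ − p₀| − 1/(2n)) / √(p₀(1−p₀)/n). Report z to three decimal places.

p̂ = 82/168 = 0.48810. p̂ − p₀ = -0.111905.
Continuity correction 1/(2n) = 1/336 = 0.002976.
Corrected numerator: |-0.111905| − 0.002976 = 0.108929.
Null standard error: √(0.60·0.40/168) = √0.001428571 = 0.037796.
z = −0.108929/0.037796 = -2.882.

z = -2.882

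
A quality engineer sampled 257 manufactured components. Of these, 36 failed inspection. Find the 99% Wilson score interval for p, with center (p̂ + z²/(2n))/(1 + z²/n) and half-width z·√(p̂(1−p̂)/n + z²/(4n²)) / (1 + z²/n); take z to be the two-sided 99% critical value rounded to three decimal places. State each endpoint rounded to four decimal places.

(0.0933, 0.2049)

p̂ = 36/257 = 0.14008; z = 2.576, so z² = 6.635776.
1 + z²/n = 1.025820.
Center = (0.14008 + 0.012910)/1.025820 = 0.14914.
Radicand: p̂(1−p̂)/n + z²/(4n²) = 0.000468700 + 0.000025117 = 0.000493817.
Half-width = 2.576·√0.000493817/1.025820 = 0.05580.
Interval: 0.14914 ± 0.05580 → (0.0933, 0.2049).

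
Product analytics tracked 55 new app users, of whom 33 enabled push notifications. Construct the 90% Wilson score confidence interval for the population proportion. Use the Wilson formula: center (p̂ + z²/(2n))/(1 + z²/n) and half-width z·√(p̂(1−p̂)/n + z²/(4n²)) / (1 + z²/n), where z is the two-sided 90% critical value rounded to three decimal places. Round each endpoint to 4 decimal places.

(0.4891, 0.7015)

p̂ = 33/55 = 0.60000; z = 1.645, so z² = 2.706025.
Denominator 1 + z²/n = 1 + 2.706025/55 = 1.049200.
Adjusted center: (0.60000 + z²/(2n))/1.049200 = 0.59531.
Radicand: p̂(1−p̂)/n + z²/(4n²) = 0.004363636 + 0.000223638 = 0.004587274.
Half-width = z·√(radicand)/denom = 1.645·0.067729/1.049200 = 0.10619.
CI: 0.59531 ± 0.10619 = (0.4891, 0.7015).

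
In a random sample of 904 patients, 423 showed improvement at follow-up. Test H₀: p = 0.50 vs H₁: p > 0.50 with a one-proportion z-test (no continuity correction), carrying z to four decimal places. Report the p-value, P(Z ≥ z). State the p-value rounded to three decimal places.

With x = 423 successes in n = 904, p̂ = 0.46792.
Null standard error: √(0.50·0.50/904) = √0.000276549 = 0.016630.
Test statistic (full precision, shown to 4 dp): z = (423/904 − 0.50)/SE₀ ≈ -1.9291.
p-value = P(Z ≥ z) with z = -1.9291 → 0.973.

p-value = 0.973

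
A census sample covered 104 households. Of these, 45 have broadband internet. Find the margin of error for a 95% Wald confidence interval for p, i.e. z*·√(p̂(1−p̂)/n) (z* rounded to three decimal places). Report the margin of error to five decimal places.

With x = 45 successes in n = 104, p̂ = 0.43269.
Standard error of p̂: √(0.245470/104) = √0.002360285 = 0.048583.
The 95% critical value is z* = 1.960.
So ME = 0.09522.

ME = 0.09522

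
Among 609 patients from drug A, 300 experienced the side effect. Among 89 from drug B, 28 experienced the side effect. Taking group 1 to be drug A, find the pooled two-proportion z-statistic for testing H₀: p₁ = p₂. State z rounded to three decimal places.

z = 3.143

Sample proportions: p̂₁ = 300/609 = 0.49261 and p̂₂ = 28/89 = 0.31461.
Pooling: p̂ = 328/698 = 0.46991.
SE = √[p̂(1−p̂)(1/n₁+1/n₂)] = √[0.46991·0.53009·(1/609+1/89)] ≈ 0.056638.
z = (p̂₁ − p̂₂)/SE = (0.49261 − 0.31461)/0.056638 = 0.17800/0.056638 = 3.143.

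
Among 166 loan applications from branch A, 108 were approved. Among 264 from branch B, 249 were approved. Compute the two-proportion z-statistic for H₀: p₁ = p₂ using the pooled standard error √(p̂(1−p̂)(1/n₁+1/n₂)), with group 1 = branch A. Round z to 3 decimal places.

p̂₁ = 108/166 = 0.65060, p̂₂ = 249/264 = 0.94318.
Pooling: p̂ = 357/430 = 0.83023.
Pooled SE = √[0.1409465·0.00981198] ≈ 0.037188.
z = (p̂₁ − p̂₂)/SE = (0.65060 − 0.94318)/0.037188 = -0.29258/0.037188 = -7.868.

z = -7.868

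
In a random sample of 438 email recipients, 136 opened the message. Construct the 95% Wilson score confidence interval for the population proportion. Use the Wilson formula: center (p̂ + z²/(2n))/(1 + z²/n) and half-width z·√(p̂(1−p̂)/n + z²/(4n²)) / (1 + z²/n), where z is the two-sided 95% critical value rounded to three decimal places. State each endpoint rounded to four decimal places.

(0.2690, 0.3553)

Here p̂ = 136/438 = 0.31050 and z = 1.960 (z² = 3.841600).
1 + z²/n = 1.008771.
Adjusted center: (0.31050 + z²/(2n))/1.008771 = 0.31215.
Radicand: p̂(1−p̂)/n + z²/(4n²) = 0.000488791 + 0.000005006 = 0.000493797.
Half-width = z·√(radicand)/denom = 1.960·0.022222/1.008771 = 0.04318.
So the interval runs from 0.2690 to 0.3553.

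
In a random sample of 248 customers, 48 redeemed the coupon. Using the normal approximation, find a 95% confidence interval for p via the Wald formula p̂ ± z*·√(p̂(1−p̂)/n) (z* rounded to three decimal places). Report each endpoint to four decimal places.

(0.1444, 0.2427)

p̂ = 48/248 = 0.19355.
SE(p̂) = √(0.19355·0.80645/248) = 0.025088.
For 95% confidence, z* = 1.960.
Margin = 1.960·0.025088 = 0.04917.
CI: 0.19355 ± 0.04917 = (0.1444, 0.2427).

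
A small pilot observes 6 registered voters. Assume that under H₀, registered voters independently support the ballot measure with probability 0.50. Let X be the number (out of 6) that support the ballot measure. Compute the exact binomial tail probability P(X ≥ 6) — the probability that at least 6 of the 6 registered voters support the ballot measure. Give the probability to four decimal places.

X is binomial with n = 6 and p = 0.50.
P(X ≥ 6) = C(6,6)·0.50^6·0.50^0.
= 0.015625 = 0.0156.

P = 0.0156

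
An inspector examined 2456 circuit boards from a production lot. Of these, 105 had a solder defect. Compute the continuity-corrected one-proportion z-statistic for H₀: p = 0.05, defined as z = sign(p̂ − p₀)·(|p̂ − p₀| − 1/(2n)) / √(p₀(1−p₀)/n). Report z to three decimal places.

p̂ = 105/2456 = 0.04275. p̂ − p₀ = -0.007248.
1/(2n) = 0.000204.
Corrected numerator: |-0.007248| − 0.000204 = 0.007044.
Null standard error: √(0.05·0.95/2456) = √0.000019340 = 0.004398.
z = −0.007044/0.004398 = -1.602.

z = -1.602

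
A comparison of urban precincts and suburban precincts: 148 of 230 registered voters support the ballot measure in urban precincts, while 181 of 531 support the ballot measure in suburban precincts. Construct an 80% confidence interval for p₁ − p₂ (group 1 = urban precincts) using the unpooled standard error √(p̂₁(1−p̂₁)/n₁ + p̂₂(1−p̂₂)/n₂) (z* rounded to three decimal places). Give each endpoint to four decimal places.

p̂₁ = 148/230 = 0.64348, p̂₂ = 181/531 = 0.34087; p̂₁ − p̂₂ = 0.30261.
SE = √(0.000997452 + 0.000423120) = √0.001420572 = 0.037690.
For 80% confidence, z* = 1.282. Margin of error = 0.04832.
CI: 0.30261 ± 0.04832 = (0.2543, 0.3509).

(0.2543, 0.3509)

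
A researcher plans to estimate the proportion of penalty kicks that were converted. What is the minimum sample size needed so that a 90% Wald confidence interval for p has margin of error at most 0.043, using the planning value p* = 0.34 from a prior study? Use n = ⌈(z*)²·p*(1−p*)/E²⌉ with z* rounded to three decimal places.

The 90% critical value is z* = 1.645.
p*(1−p*) = 0.34·0.66 = 0.2244.
(z*)²·p*(1−p*)/E² = 2.706025·0.2244/0.001849 = 328.411.
Rounding up, n = 329.

n = 329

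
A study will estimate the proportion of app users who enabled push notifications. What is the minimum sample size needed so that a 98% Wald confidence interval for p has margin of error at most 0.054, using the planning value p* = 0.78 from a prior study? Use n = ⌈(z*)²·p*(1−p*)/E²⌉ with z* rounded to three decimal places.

For 98% confidence, z* = 2.326.
p*(1−p*) = 0.78·0.22 = 0.1716.
Required n before rounding: 5.410276 × 0.1716 / 0.054² = 318.382.
Rounding up, n = 319.

n = 319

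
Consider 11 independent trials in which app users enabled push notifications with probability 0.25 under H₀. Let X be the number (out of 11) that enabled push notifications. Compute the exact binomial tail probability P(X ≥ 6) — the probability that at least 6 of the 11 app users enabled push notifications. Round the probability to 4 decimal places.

P = 0.0343

X ~ Binomial(n=11, p=0.25).
P(X ≥ 6) = Σ_{j=6}^{11} C(11,j)·0.25^j·0.75^{11−j}.
= 0.026766 + 0.006373 + 0.001062 + 0.000118 + 0.000008 + 0.000000 = 0.0343.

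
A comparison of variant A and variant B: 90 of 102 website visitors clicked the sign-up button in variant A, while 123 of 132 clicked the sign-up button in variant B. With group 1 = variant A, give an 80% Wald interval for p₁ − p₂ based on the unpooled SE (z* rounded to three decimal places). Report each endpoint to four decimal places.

p̂₁ = 0.88235, p̂₂ = 0.93182, so the observed difference is -0.04947.
SE = √(0.001017708 + 0.000481311) = √0.001499019 = 0.038717.
For 80% confidence, z* = 1.282. Margin of error = 0.04964.
So the interval runs from -0.0991 to 0.0002.

(-0.0991, 0.0002)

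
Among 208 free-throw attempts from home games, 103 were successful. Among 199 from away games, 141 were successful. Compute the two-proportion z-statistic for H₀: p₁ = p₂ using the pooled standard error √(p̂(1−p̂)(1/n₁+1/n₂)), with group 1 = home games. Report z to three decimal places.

Sample proportions: p̂₁ = 103/208 = 0.49519 and p̂₂ = 141/199 = 0.70854.
Pooling: p̂ = 244/407 = 0.59951.
Pooled SE = √[0.2400980·0.00983282] ≈ 0.048588.
z = (p̂₁ − p̂₂)/SE = (0.49519 − 0.70854)/0.048588 = -0.21335/0.048588 = -4.391.

z = -4.391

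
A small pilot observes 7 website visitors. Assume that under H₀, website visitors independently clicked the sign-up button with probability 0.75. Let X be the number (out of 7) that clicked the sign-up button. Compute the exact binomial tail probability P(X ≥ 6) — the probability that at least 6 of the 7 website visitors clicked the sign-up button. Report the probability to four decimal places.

X is binomial with n = 7 and p = 0.75.
P(X ≥ 6) = C(7,6)·0.75^6·0.25^1 + C(7,7)·0.75^7·0.25^0.
= 0.311462 + 0.133484 = 0.4449.

P = 0.4449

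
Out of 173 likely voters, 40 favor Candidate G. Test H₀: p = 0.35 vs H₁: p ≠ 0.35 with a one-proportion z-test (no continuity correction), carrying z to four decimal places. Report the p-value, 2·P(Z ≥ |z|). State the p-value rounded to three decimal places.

p-value = 0.001

The sample proportion is 40/173 = 0.23121.
Under H₀, SE = √(p₀(1−p₀)/n) = √(0.35·0.65/173) = √0.001315029 = 0.036263.
z = (p̂ − p₀)/SE = (40/173 − 0.35)/0.036263 ≈ -3.2757.
p-value = 2·P(Z ≥ |z|) with z = -3.2757 → 0.001.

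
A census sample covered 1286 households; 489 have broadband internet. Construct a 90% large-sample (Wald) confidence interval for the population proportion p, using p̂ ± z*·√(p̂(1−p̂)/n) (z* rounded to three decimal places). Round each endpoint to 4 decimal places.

(0.3580, 0.4025)

The sample proportion is 489/1286 = 0.38025.
Standard error of p̂: √(0.235660/1286) = √0.000183250 = 0.013537.
The 90% critical value is z* = 1.645.
Margin of error: 1.645 × 0.013537 = 0.02227.
So the interval runs from 0.3580 to 0.4025.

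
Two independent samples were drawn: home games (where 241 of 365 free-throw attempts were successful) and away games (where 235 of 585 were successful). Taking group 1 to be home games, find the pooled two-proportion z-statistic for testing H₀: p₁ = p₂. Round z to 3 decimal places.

z = 7.753

Sample proportions: p̂₁ = 241/365 = 0.66027 and p̂₂ = 235/585 = 0.40171.
Pooling: p̂ = 476/950 = 0.50105.
Pooled SE = √[0.2499989·0.00444913] ≈ 0.033351.
z = (p̂₁ − p̂₂)/SE = (0.66027 − 0.40171)/0.033351 = 0.25856/0.033351 = 7.753.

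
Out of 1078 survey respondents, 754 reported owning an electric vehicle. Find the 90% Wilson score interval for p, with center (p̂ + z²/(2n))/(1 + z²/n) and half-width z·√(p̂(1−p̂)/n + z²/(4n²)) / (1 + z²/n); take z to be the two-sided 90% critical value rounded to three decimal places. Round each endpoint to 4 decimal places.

Here p̂ = 754/1078 = 0.69944 and z = 1.645 (z² = 2.706025).
1 + z²/n = 1.002510.
Adjusted center: (0.69944 + z²/(2n))/1.002510 = 0.69894.
Radicand: p̂(1−p̂)/n + z²/(4n²) = 0.000195011 + 0.000000582 = 0.000195593.
Half-width = z·√(radicand)/denom = 1.645·0.013985/1.002510 = 0.02295.
Interval: 0.69894 ± 0.02295 → (0.6760, 0.7219).

(0.6760, 0.7219)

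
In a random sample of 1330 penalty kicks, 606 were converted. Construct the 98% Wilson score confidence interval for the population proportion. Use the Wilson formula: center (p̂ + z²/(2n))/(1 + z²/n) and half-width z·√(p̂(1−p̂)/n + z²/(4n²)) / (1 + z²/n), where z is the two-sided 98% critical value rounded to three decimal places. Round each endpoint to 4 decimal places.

p̂ = 606/1330 = 0.45564; z = 2.326, so z² = 5.410276.
1 + z²/n = 1.004068.
Adjusted center: (0.45564 + z²/(2n))/1.004068 = 0.45582.
Radicand: p̂(1−p̂)/n + z²/(4n²) = 0.000186490 + 0.000000765 = 0.000187255.
Half-width = 2.326·√0.000187255/1.004068 = 0.03170.
So the interval runs from 0.4241 to 0.4875.

(0.4241, 0.4875)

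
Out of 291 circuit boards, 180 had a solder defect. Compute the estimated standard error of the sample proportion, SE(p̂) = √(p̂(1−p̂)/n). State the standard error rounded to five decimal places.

Sample proportion p̂ = 180/291 = 0.61856.
p̂(1−p̂) = 0.235944.
Dividing by n and taking the root: √0.000810804 = 0.02847.

SE = 0.02847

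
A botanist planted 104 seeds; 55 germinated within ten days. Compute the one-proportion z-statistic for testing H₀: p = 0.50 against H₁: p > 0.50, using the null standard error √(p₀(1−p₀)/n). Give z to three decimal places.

z = 0.588

The sample proportion is 55/104 = 0.52885.
SE₀ = √(0.50·0.50/104) = 0.049029.
z = (0.52885 − 0.50)/0.049029 = 0.02885/0.049029 = 0.588.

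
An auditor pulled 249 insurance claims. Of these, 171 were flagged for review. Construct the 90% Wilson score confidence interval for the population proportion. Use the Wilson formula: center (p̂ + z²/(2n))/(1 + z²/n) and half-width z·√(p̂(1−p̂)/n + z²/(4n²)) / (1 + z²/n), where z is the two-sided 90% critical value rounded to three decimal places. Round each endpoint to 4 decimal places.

(0.6366, 0.7329)

Here p̂ = 171/249 = 0.68675 and z = 1.645 (z² = 2.706025).
Denominator 1 + z²/n = 1 + 2.706025/249 = 1.010868.
Adjusted center: (0.68675 + z²/(2n))/1.010868 = 0.68474.
Radicand: p̂(1−p̂)/n + z²/(4n²) = 0.000863958 + 0.000010911 = 0.000874869.
Half-width = z·√(radicand)/denom = 1.645·0.029578/1.010868 = 0.04813.
Interval: 0.68474 ± 0.04813 → (0.6366, 0.7329).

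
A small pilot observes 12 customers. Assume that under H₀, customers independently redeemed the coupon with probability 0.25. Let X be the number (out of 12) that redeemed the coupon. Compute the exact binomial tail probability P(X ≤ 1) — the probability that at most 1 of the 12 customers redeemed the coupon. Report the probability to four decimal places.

X is binomial with n = 12 and p = 0.25.
P(X ≤ 1) = C(12,0)·0.25^0·0.75^12 + C(12,1)·0.25^1·0.75^11.
= 0.031676 + 0.126705 = 0.1584.

P = 0.1584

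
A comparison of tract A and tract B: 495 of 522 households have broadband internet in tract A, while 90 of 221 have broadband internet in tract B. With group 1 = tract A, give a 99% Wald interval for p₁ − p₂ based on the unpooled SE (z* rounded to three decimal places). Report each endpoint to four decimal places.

(0.4523, 0.6298)

p̂₁ = 495/522 = 0.94828, p̂₂ = 90/221 = 0.40724; p̂₁ − p̂₂ = 0.54104.
Unpooled SE = √(p̂₁(1−p̂₁)/n₁ + p̂₂(1−p̂₂)/n₂) = √(0.000093963 + 0.001092288) = 0.034442.
z* = 2.576 at the 99% level. Margin = 2.576·0.034442 = 0.08872.
Interval: 0.54104 ± 0.08872 → (0.4523, 0.6298).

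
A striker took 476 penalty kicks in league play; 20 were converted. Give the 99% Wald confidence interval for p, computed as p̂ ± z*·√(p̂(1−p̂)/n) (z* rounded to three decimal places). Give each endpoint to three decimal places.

(0.018, 0.066)

Sample proportion p̂ = 20/476 = 0.04202.
SE = √(p̂(1−p̂)/n) = √(0.040251/476) = 0.009196.
z* = 2.576 at the 99% level.
Margin of error: 2.576 × 0.009196 = 0.02369.
CI: 0.04202 ± 0.02369 = (0.018, 0.066).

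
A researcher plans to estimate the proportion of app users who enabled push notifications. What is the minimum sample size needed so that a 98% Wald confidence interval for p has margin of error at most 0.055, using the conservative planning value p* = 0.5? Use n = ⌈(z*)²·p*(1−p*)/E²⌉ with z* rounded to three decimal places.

n = 448

The 98% critical value is z* = 2.326.
p*(1−p*) = 0.2500.
(z*)²·p*(1−p*)/E² = 5.410276·0.2500/0.003025 = 447.130.
⌈447.130⌉ = 448.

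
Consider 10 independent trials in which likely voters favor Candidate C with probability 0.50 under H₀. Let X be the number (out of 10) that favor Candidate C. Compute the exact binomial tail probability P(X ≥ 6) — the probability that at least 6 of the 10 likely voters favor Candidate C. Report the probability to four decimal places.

P = 0.3770

X ~ Binomial(n=10, p=0.50).
P(X ≥ 6) = Σ_{j=6}^{10} C(10,j)·0.50^j·0.50^{10−j}.
= 0.205078 + 0.117188 + 0.043945 + 0.009766 + 0.000977 = 0.3770.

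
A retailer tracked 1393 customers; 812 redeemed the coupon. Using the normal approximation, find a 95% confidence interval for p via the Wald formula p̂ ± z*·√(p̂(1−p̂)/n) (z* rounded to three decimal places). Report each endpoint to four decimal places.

(0.5570, 0.6088)

With x = 812 successes in n = 1393, p̂ = 0.58291.
Standard error of p̂: √(0.243125/1393) = √0.000174534 = 0.013211.
z* = 1.960 at the 95% level.
Margin = 1.960·0.013211 = 0.02589.
CI: 0.58291 ± 0.02589 = (0.5570, 0.6088).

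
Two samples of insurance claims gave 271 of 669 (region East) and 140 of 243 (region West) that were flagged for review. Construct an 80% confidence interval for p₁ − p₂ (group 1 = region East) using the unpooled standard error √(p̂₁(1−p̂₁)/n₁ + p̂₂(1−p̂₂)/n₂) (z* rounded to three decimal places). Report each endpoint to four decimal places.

(-0.2184, -0.1237)

p̂₁ = 0.40508, p̂₂ = 0.57613, so the observed difference is -0.17105.
Unpooled SE = √(p̂₁(1−p̂₁)/n₁ + p̂₂(1−p̂₂)/n₂) = √(0.000360225 + 0.001004955) = 0.036948.
The 80% critical value is z* = 1.282. Margin of error = 0.04737.
Interval: -0.17105 ± 0.04737 → (-0.2184, -0.1237).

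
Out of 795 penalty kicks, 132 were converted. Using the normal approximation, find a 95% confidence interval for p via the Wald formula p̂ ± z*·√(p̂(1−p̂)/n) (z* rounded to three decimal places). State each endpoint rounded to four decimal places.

The sample proportion is 132/795 = 0.16604.
SE = √(p̂(1−p̂)/n) = √(0.138469/795) = 0.013198.
z* = 1.960 at the 95% level.
Margin = 1.960·0.013198 = 0.02587.
Interval: 0.16604 ± 0.02587 → (0.1402, 0.1919).

(0.1402, 0.1919)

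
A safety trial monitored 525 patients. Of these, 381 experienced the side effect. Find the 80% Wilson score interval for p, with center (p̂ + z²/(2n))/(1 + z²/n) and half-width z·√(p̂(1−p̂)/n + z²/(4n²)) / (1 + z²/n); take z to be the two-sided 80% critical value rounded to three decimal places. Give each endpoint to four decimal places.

(0.7001, 0.7499)

Here p̂ = 381/525 = 0.72571 and z = 1.282 (z² = 1.643524).
1 + z²/n = 1.003131.
Adjusted center: (0.72571 + z²/(2n))/1.003131 = 0.72501.
Radicand: p̂(1−p̂)/n + z²/(4n²) = 0.000379149 + 0.000001491 = 0.000380640.
Half-width = z·√(radicand)/denom = 1.282·0.019510/1.003131 = 0.02493.
Interval: 0.72501 ± 0.02493 → (0.7001, 0.7499).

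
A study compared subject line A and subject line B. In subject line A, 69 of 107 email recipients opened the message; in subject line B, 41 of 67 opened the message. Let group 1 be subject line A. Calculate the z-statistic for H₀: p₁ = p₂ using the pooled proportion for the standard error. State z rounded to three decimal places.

p̂₁ = 69/107 = 0.64486, p̂₂ = 41/67 = 0.61194.
Pooling: p̂ = 110/174 = 0.63218.
Pooled SE = √[0.2325274·0.02427117] ≈ 0.075125.
z = (p̂₁ − p̂₂)/SE = (0.64486 − 0.61194)/0.075125 = 0.03292/0.075125 = 0.438.

z = 0.438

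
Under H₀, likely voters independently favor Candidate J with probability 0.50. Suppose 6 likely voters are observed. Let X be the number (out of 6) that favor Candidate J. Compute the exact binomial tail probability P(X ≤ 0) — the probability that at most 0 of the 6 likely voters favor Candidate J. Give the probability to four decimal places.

X ~ Binomial(n=6, p=0.50).
P(X ≤ 0) = C(6,0)·0.50^0·0.50^6.
= 0.015625 = 0.0156.

P = 0.0156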